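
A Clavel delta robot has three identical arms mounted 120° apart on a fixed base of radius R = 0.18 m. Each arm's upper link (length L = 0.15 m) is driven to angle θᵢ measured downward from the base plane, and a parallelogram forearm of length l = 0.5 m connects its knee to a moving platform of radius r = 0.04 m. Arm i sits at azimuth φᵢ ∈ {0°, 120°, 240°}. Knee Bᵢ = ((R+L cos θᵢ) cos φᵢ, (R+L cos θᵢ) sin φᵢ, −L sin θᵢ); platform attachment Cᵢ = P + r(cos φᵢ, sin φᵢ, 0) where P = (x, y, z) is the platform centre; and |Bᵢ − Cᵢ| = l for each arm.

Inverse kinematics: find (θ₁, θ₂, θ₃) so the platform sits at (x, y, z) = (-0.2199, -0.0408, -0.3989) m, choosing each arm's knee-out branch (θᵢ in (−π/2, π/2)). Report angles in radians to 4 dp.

θ₁ = 1.1344, θ₂ = -0.0003, θ₃ = -0.3490

φ1=0.0° → target in arm frame (-0.2199, -0.0408)
  A=0.3599, B=-0.3989, C=(l²−L²−A²−y'²−z²)/(2L)=-0.2094
  √(A²+B²)=0.5373;  θ1 = -0.8367+1.9711 ≈ 1.1344
arm 2 (φ=120.0°): x'=0.0746, y'=0.2108
  A cos θ + B sin θ = C:  0.0654·cos θ + -0.3989·sin θ = 0.0655
  √(A²+B²)=0.4042;  θ2 = -1.4083+1.4080 ≈ -0.0003
φ3=240.0° → target in arm frame (0.1453, -0.1700)
  A=-0.0053, B=-0.3989, C=(l²−L²−A²−y'²−z²)/(2L)=0.1315
  √(A²+B²)=0.3989;  θ3 = -1.5840+1.2350 ≈ -0.3490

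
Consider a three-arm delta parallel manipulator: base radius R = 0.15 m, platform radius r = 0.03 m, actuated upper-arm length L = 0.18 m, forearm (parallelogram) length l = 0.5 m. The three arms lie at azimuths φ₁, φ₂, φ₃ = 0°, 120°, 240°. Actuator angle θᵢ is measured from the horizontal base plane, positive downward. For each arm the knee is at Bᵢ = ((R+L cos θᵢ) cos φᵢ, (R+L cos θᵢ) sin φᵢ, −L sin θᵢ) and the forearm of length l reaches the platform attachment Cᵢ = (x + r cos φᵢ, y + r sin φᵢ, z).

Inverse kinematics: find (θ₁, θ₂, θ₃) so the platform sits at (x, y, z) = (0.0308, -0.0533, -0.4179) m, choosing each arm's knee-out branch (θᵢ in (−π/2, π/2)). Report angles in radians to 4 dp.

φ1=0.0° → target in arm frame (0.0308, -0.0533)
  e−x'=0.0892;  (l²−L²−(e−x')²−y'²−z²)/2L = 0.0893
  θ1 = atan2(B,A) + arccos(C/0.4273) = -0.0003
φ2=120.0° → target in arm frame (-0.0616, 0.0000)
  e−x'=0.1816;  (l²−L²−(e−x')²−y'²−z²)/2L = 0.0278
  θ2 = atan2(B,A) + arccos(C/0.4556) = 0.3489
arm 3 (φ=240.0°): x'=0.0308, y'=0.0533
  A cos θ + B sin θ = C:  0.0892·cos θ + -0.4179·sin θ = 0.0893
  √(A²+B²)=0.4273;  θ3 = -1.3604+1.3602 ≈ -0.0002

θ₁ = -0.0003, θ₂ = 0.3489, θ₃ = -0.0002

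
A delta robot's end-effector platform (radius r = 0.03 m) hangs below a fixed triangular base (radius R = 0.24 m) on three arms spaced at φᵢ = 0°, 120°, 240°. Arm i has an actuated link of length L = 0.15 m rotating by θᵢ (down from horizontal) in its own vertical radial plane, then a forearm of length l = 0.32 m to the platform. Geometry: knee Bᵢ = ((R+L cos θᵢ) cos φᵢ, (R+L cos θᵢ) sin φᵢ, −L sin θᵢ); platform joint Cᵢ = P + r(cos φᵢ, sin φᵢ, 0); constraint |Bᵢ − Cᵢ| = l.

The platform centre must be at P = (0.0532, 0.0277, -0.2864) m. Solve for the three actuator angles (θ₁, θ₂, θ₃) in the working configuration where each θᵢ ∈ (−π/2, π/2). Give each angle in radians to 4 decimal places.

arm 1 (φ=0.0°): x'=0.0532, y'=0.0277
  e−x'=0.1568;  (l²−L²−(e−x')²−y'²−z²)/2L = -0.0916
  √(A²+B²)=0.3265;  θ1 = -1.0699+1.8551 ≈ 0.7853
rotate P by −φ2: (-0.0026, -0.0599, -0.2864)
  A cos θ + B sin θ = C:  0.2126·cos θ + -0.2864·sin θ = -0.1697
  θ2 = atan2(B,A) + arccos(C/0.3567) = 1.1345
rotate P by −φ3: (-0.0506, 0.0322, -0.2864)
  A cos θ + B sin θ = C:  0.2606·cos θ + -0.2864·sin θ = -0.2369
  γ=atan2(-0.2864,0.2606)=-0.8326;  ψ=arccos(-0.6118)=2.2291;  θ3=γ+ψ≈1.3966

θ₁ = 0.7853, θ₂ = 1.1345, θ₃ = 1.3966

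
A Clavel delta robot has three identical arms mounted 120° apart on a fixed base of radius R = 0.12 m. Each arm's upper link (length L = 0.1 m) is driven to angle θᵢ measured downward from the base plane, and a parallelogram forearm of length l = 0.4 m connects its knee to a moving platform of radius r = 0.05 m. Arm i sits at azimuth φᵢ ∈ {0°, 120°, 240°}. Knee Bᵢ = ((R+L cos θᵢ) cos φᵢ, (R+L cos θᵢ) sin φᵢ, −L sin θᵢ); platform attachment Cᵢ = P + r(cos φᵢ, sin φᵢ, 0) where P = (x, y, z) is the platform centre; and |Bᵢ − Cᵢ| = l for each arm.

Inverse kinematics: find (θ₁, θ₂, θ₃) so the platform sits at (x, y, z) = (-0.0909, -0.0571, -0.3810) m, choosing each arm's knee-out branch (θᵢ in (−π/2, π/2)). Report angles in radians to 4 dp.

rotate P by −φ1: (-0.0909, -0.0571, -0.3810)
  e−x'=0.1609;  (l²−L²−(e−x')²−y'²−z²)/2L = -0.1216
  γ=atan2(-0.3810,0.1609)=-1.1712;  ψ=arccos(-0.2939)=1.8691;  θ1=γ+ψ≈0.6979
rotate P by −φ2: (-0.0040, 0.1073, -0.3810)
  A cos θ + B sin θ = C:  0.0740·cos θ + -0.3810·sin θ = -0.0607
  √(A²+B²)=0.3881;  θ2 = -1.3790+1.7279 ≈ 0.3489
arm 3 (φ=240.0°): x'=0.0949, y'=-0.0502
  A=-0.0249, B=-0.3810, C=(l²−L²−A²−y'²−z²)/(2L)=0.0085
  γ=atan2(-0.3810,-0.0249)=-1.6361;  ψ=arccos(0.0223)=1.5485;  θ3=γ+ψ≈-0.0875

θ₁ = 0.6979, θ₂ = 0.3489, θ₃ = -0.0875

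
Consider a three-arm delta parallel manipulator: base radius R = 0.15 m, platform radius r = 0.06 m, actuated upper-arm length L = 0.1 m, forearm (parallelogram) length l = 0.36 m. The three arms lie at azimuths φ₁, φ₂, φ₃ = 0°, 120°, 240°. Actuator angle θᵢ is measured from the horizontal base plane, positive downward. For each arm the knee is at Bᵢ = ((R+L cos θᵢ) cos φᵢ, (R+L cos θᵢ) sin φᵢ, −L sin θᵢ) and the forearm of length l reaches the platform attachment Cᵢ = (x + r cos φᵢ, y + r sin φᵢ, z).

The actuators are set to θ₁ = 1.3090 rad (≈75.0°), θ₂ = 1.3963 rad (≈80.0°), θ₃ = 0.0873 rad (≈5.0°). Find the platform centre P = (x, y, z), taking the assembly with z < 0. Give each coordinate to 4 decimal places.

arm 1 at φ=0.0°: ρ1 = 0.1159;  S1 = (0.1159, 0.0000, -0.0966)
S2 = (0.1074·cos120.0°, 0.1074·sin120.0°, -0.0985) = (-0.0537, 0.0930, -0.0985)
S3 = (0.1896·cos240.0°, 0.1896·sin240.0°, -0.0087) = (-0.0948, -0.1642, -0.0087)
eliminate P² terms by subtracting sphere 1 from 2 and 3
linear system: -0.3391x+0.1860y = -0.0015−-0.0038z; -0.4214x+-0.3284y = 0.0133−0.1757z
det = 0.1897;  x = -0.0104+0.1657z,  y = -0.0271+0.3225z
quadratic in z: (1.1315)z²+(0.1339)z+(-0.1036)=0, √Δ=0.6977 → z ∈ {-0.3675, 0.2492}; z = -0.3675 (taking z<0)
x = -0.0712, y = -0.1456

(-0.0712, -0.1456, -0.3675)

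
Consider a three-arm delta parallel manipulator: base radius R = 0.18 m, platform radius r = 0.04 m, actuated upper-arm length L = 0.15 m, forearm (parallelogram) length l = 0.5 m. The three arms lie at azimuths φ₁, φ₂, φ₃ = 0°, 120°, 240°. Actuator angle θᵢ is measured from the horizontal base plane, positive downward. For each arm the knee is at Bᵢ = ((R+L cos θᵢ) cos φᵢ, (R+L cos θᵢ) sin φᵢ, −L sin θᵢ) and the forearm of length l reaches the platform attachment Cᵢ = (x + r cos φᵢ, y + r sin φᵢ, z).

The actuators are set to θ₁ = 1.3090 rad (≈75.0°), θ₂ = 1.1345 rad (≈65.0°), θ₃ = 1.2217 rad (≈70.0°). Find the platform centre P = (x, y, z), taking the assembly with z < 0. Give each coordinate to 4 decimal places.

(-0.0231, 0.0134, -0.6021)

S1 = (0.1788·cos0.0°, 0.1788·sin0.0°, -0.1449) = (0.1788, 0.0000, -0.1449)
S2 = (0.2034·cos120.0°, 0.2034·sin120.0°, -0.1359) = (-0.1017, 0.1761, -0.1359)
φ3=240.0°: virtual centre (-0.0957, -0.1657, -0.1410), radius l
eliminate P² terms by subtracting sphere 1 from 2 and 3
plane₁₂: -0.5610x+0.3523y+0.0179z = 0.0069
Cramer: x(z) = -0.0093+0.0229z;  y(z) = 0.0048-0.0142z
into |P−S₁|² = l²: 1.0007z² + 0.2810z + -0.1936 = 0;  Δ = 0.8540;  z = -0.6021 or 0.3213 → z<0 root = -0.6021
x = -0.0231, y = 0.0134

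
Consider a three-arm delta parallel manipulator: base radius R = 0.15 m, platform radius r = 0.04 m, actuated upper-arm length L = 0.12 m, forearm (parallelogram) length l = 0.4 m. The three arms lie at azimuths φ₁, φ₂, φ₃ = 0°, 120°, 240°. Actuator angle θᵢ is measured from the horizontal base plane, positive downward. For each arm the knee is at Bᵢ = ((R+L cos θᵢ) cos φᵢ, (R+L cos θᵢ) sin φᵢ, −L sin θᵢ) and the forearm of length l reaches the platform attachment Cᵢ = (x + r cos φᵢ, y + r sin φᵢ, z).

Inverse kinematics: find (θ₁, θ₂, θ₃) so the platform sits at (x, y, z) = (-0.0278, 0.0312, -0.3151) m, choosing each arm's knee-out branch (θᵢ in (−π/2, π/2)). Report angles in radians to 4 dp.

θ₁ = 0.0873, θ₂ = -0.3494, θ₃ = -0.0004

rotate P by −φ1: (-0.0278, 0.0312, -0.3151)
  A=0.1378, B=-0.3151, C=(l²−L²−A²−y'²−z²)/(2L)=0.1098
  θ1 = atan2(B,A) + arccos(C/0.3439) = 0.0873
rotate P by −φ2: (0.0409, 0.0085, -0.3151)
  A=0.0691, B=-0.3151, C=(l²−L²−A²−y'²−z²)/(2L)=0.1728
  √(A²+B²)=0.3226;  θ2 = -1.3550+1.0055 ≈ -0.3494
rotate P by −φ3: (-0.0131, -0.0397, -0.3151)
  A=0.1231, B=-0.3151, C=(l²−L²−A²−y'²−z²)/(2L)=0.1232
  √(A²+B²)=0.3383;  θ3 = -1.1983+1.1979 ≈ -0.0004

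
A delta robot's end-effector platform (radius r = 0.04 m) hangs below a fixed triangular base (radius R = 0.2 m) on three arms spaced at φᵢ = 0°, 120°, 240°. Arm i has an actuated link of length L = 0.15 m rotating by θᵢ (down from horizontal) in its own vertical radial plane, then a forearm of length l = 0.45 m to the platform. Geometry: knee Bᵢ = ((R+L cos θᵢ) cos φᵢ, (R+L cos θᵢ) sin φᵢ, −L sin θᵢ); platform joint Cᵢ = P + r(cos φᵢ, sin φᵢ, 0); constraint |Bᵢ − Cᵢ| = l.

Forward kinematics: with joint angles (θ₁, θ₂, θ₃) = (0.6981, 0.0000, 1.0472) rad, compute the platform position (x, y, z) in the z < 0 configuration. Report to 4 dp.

φ1=0.0°: virtual centre (0.2749, 0.0000, -0.0964), radius l
arm 2 at φ=120.0°: (R−r)+L cos θ2 = 0.3100;  O2 = (-0.1550, 0.2685, 0.0000)
O3 = (0.2350·cos240.0°, 0.2350·sin240.0°, -0.1299) = (-0.1175, -0.2035, -0.1299)
subtract pairs → two planes through P
linear system: -0.8598x+0.5369y = 0.0112−0.1928z; -0.7848x+-0.4070y = -0.0128−-0.0670z
Cramer: x(z) = 0.0030+0.0551z;  y(z) = 0.0257-0.2708z
into |P−O₁|² = l²: 1.0764z² + 0.1489z + -0.1186 = 0;  Δ = 0.5328;  z = -0.4082 or 0.2699 → z<0 root = -0.4082
x = -0.0195, y = 0.1362

(-0.0195, 0.1362, -0.4082)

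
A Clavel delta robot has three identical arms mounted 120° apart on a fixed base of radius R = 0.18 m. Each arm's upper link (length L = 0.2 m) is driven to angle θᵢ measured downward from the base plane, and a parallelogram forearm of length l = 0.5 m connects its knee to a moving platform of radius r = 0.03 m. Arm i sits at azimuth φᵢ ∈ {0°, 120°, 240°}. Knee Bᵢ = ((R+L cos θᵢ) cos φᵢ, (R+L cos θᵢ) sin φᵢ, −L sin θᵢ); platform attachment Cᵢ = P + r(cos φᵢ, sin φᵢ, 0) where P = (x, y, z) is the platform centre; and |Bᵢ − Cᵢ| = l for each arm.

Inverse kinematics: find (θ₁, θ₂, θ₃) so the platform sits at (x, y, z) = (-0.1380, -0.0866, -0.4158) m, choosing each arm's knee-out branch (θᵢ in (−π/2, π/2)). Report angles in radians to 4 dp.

rotate P by −φ1: (-0.1380, -0.0866, -0.4158)
  A cos θ + B sin θ = C:  0.2880·cos θ + -0.4158·sin θ = -0.1333
  θ1 = atan2(B,A) + arccos(C/0.5058) = 0.8725
φ2=120.0° → target in arm frame (-0.0060, 0.1628)
  e−x'=0.1560;  (l²−L²−(e−x')²−y'²−z²)/2L = -0.0343
  γ=atan2(-0.4158,0.1560)=-1.2119;  ψ=arccos(-0.0773)=1.6482;  θ2=γ+ψ≈0.4363
φ3=240.0° → target in arm frame (0.1440, -0.0762)
  e−x'=0.0060;  (l²−L²−(e−x')²−y'²−z²)/2L = 0.0782
  γ=atan2(-0.4158,0.0060)=-1.5564;  ψ=arccos(0.1880)=1.3817;  θ3=γ+ψ≈-0.1747

θ₁ = 0.8725, θ₂ = 0.4363, θ₃ = -0.1747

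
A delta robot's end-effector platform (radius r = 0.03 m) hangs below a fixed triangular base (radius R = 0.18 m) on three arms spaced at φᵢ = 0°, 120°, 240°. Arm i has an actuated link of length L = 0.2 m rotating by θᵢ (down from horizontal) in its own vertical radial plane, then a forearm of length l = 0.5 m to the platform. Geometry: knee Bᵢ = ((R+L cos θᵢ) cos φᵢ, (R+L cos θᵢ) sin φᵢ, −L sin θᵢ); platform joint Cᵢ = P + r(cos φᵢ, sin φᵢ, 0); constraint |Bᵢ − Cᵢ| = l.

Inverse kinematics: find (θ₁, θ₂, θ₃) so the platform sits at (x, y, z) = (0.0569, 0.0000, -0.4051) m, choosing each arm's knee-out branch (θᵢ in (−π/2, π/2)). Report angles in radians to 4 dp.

φ1=0.0° → target in arm frame (0.0569, 0.0000)
  e−x'=0.0931;  (l²−L²−(e−x')²−y'²−z²)/2L = 0.0931
  θ1 = atan2(B,A) + arccos(C/0.4157) = 0.0001
φ2=120.0° → target in arm frame (-0.0284, -0.0493)
  e−x'=0.1784;  (l²−L²−(e−x')²−y'²−z²)/2L = 0.0291
  √(A²+B²)=0.4427;  θ2 = -1.1559+1.5051 ≈ 0.3493
arm 3 (φ=240.0°): x'=-0.0285, y'=0.0493
  A=0.1785, B=-0.4051, C=(l²−L²−A²−y'²−z²)/(2L)=0.0291
  √(A²+B²)=0.4427;  θ3 = -1.1559+1.5051 ≈ 0.3493

θ₁ = 0.0001, θ₂ = 0.3493, θ₃ = 0.3493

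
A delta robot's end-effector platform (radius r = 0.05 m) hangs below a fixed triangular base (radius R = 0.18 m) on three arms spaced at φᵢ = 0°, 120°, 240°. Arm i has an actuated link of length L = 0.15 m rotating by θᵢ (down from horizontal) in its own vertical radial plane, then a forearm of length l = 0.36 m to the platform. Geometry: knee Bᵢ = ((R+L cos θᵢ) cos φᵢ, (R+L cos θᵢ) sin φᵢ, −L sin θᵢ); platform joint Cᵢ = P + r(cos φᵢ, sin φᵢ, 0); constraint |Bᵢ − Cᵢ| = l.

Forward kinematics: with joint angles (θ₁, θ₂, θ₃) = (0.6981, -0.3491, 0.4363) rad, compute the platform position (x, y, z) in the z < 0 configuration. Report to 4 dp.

(-0.0695, 0.0650, -0.2593)

φ1=0.0°: virtual centre (0.2449, 0.0000, -0.0964), radius l
φ2=120.0°: virtual centre (-0.1355, 0.2347, 0.0513), radius l
arm 3 at φ=240.0°: ρ3 = 0.2659;  centre 3 = (-0.1330, -0.2303, -0.0634)
|centre ₂|²−|centre ₁|² = 0.0068;  |centre ₃|²−|centre ₁|² = 0.0055
linear system: -0.7608x+0.4693y = 0.0068−0.2954z; -0.7558x+-0.4606y = 0.0055−0.0661z
Cramer: x(z) = -0.0081+0.2370z;  y(z) = 0.0014-0.2454z
sphere 1 gives Az²+Bz+C=0 with A=1.1164, B=0.0723, C=-0.0563;  B²−4AC=0.2567;  roots -0.2593, 0.1945;  negative root z = -0.2593
x = -0.0695, y = 0.0650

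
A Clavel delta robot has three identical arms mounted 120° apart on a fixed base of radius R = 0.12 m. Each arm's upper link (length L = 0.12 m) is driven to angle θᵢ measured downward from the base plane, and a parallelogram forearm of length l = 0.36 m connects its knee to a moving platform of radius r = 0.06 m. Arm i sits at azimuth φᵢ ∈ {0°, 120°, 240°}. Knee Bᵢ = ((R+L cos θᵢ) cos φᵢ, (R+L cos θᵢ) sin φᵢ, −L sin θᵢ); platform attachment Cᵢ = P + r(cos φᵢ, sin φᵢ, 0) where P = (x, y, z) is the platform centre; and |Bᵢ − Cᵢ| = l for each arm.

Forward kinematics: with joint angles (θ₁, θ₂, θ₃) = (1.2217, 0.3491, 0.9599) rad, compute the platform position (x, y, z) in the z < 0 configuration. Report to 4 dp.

(-0.1040, 0.0880, -0.3953)

φ1=0.0°: virtual centre (0.1010, 0.0000, -0.1128), radius l
φ2=120.0°: virtual centre (-0.0864, 0.1496, -0.0410), radius l
φ3=240.0°: virtual centre (-0.0644, -0.1116, -0.0983), radius l
subtract pairs → two planes through P
linear system: -0.3749x+0.2992y = 0.0086−0.1434z; -0.3309x+-0.2231y = 0.0033−0.0289z
det = 0.1827;  x = -0.0160+0.2226z,  y = 0.0087+-0.2005z
quadratic in z: (1.0897)z²+(0.1699)z+(-0.1031)=0, √Δ=0.6916 → z ∈ {-0.3953, 0.2394}; z = -0.3953 (taking z<0)
x = -0.1040, y = 0.0880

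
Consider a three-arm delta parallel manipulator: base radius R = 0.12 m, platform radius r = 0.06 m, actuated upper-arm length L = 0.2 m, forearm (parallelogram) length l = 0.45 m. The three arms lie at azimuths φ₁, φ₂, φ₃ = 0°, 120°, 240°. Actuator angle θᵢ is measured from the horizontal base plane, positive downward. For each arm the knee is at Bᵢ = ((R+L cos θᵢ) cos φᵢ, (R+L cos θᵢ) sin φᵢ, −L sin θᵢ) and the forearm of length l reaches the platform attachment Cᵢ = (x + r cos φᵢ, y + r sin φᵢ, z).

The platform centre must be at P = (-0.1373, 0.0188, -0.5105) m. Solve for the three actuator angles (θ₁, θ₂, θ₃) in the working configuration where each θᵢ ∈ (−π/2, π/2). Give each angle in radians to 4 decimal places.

θ₁ = 1.0472, θ₂ = 0.5235, θ₃ = 0.6109

rotate P by −φ1: (-0.1373, 0.0188, -0.5105)
  A cos θ + B sin θ = C:  0.1973·cos θ + -0.5105·sin θ = -0.3435
  √(A²+B²)=0.5473;  θ1 = -1.2020+2.2492 ≈ 1.0472
φ2=120.0° → target in arm frame (0.0849, 0.1095)
  A=-0.0249, B=-0.5105, C=(l²−L²−A²−y'²−z²)/(2L)=-0.2768
  θ2 = atan2(B,A) + arccos(C/0.5111) = 0.5235
rotate P by −φ3: (0.0524, -0.1283, -0.5105)
  A cos θ + B sin θ = C:  0.0076·cos θ + -0.5105·sin θ = -0.2866
  θ3 = atan2(B,A) + arccos(C/0.5106) = 0.6109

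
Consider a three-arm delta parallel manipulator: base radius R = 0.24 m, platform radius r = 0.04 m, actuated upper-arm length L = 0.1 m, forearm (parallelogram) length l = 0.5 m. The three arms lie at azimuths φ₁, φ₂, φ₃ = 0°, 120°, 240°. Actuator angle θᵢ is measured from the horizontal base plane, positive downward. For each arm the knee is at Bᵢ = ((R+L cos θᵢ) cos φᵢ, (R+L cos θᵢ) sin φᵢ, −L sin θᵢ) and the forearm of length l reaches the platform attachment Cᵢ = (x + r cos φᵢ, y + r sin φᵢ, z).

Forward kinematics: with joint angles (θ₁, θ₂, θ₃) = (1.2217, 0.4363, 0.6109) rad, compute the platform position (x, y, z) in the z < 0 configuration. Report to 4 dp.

(-0.0836, 0.0174, -0.4796)

arm 1 at φ=0.0°: ρ1 = 0.2342;  O1 = (0.2342, 0.0000, -0.0940)
arm 2 at φ=120.0°: ρ2 = 0.2906;  O2 = (-0.1453, 0.2517, -0.0423)
arm 3 at φ=240.0°: ρ3 = 0.2819;  O3 = (-0.1410, -0.2441, -0.0574)
|O₂|²−|O₁|² = 0.0226;  |O₃|²−|O₁|² = 0.0191
linear system: -0.7590x+0.5034y = 0.0226−0.1034z; -0.7503x+-0.4883y = 0.0191−0.0732z
Cramer: x(z) = -0.0276+0.1167z;  y(z) = 0.0033-0.0294z
sphere 1 gives Az²+Bz+C=0 with A=1.0145, B=0.1266, C=-0.1726;  B²−4AC=0.7166;  roots -0.4796, 0.3548;  negative root z = -0.4796
x = -0.0836, y = 0.0174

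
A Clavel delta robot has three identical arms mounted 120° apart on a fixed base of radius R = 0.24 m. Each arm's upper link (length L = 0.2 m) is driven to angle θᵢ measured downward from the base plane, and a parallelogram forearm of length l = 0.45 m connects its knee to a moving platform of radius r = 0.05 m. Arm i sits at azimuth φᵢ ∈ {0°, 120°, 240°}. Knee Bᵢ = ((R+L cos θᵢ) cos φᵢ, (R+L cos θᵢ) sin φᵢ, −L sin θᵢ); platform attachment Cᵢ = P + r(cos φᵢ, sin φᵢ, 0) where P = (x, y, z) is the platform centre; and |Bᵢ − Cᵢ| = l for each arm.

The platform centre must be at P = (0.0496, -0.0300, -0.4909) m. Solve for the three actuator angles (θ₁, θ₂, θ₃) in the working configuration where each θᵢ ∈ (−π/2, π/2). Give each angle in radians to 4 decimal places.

θ₁ = 0.7852, θ₂ = 1.1343, θ₃ = 0.9597

φ1=0.0° → target in arm frame (0.0496, -0.0300)
  A=0.1404, B=-0.4909, C=(l²−L²−A²−y'²−z²)/(2L)=-0.2477
  θ1 = atan2(B,A) + arccos(C/0.5106) = 0.7852
φ2=120.0° → target in arm frame (-0.0508, -0.0280)
  A=0.2408, B=-0.4909, C=(l²−L²−A²−y'²−z²)/(2L)=-0.3431
  γ=atan2(-0.4909,0.2408)=-1.1148;  ψ=arccos(-0.6275)=2.2491;  θ2=γ+ψ≈1.1343
rotate P by −φ3: (0.0012, 0.0580, -0.4909)
  A=0.1888, B=-0.4909, C=(l²−L²−A²−y'²−z²)/(2L)=-0.2937
  √(A²+B²)=0.5260;  θ3 = -1.2036+2.1633 ≈ 0.9597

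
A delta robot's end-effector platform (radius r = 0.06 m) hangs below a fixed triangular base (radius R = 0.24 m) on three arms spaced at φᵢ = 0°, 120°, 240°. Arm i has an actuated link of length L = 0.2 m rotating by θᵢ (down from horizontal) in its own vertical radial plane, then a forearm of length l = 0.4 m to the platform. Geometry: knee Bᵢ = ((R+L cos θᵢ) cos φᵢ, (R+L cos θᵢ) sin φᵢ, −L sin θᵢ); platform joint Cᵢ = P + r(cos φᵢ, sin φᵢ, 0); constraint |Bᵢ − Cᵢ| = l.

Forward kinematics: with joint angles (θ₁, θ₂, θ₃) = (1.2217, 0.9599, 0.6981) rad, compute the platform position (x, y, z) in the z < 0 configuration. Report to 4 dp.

(-0.0713, -0.0378, -0.4253)

S1 = (0.2484·cos0.0°, 0.2484·sin0.0°, -0.1879) = (0.2484, 0.0000, -0.1879)
φ2=120.0°: virtual centre (-0.1474, 0.2552, -0.1638), radius l
arm 3 at φ=240.0°: e+L cos θ3 = 0.3332;  S3 = (-0.1666, -0.2886, -0.1286)
subtract pairs → two planes through P
linear system: -0.7915x+0.5105y = 0.0167−0.0482z; -0.8300x+-0.5771y = 0.0305−0.1188z
Cramer: x(z) = -0.0286+0.1005z;  y(z) = -0.0117+0.0613z
quadratic in z: (1.0139)z²+(0.3188)z+(-0.0478)=0, √Δ=0.5435 → z ∈ {-0.4253, 0.1108}; z = -0.4253 (taking z<0)
x = -0.0713, y = -0.0378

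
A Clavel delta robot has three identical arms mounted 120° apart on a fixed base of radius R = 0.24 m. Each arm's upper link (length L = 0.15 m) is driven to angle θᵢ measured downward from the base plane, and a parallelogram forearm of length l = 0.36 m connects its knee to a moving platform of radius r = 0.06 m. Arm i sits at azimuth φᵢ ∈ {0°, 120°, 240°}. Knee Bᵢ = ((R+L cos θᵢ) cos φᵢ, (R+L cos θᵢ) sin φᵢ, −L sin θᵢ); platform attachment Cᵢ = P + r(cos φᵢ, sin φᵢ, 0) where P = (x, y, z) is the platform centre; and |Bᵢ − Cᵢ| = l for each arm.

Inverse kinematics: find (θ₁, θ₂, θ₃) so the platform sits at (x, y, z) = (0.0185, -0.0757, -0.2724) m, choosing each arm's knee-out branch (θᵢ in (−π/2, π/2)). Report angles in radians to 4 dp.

φ1=0.0° → target in arm frame (0.0185, -0.0757)
  A cos θ + B sin θ = C:  0.1615·cos θ + -0.2724·sin θ = 0.0036
  θ1 = atan2(B,A) + arccos(C/0.3167) = 0.5237
arm 2 (φ=120.0°): x'=-0.0748, y'=0.0218
  A cos θ + B sin θ = C:  0.2548·cos θ + -0.2724·sin θ = -0.1084
  θ2 = atan2(B,A) + arccos(C/0.3730) = 1.0468
arm 3 (φ=240.0°): x'=0.0563, y'=0.0539
  A=0.1237, B=-0.2724, C=(l²−L²−A²−y'²−z²)/(2L)=0.0490
  θ3 = atan2(B,A) + arccos(C/0.2992) = 0.2618

θ₁ = 0.5237, θ₂ = 1.0468, θ₃ = 0.2618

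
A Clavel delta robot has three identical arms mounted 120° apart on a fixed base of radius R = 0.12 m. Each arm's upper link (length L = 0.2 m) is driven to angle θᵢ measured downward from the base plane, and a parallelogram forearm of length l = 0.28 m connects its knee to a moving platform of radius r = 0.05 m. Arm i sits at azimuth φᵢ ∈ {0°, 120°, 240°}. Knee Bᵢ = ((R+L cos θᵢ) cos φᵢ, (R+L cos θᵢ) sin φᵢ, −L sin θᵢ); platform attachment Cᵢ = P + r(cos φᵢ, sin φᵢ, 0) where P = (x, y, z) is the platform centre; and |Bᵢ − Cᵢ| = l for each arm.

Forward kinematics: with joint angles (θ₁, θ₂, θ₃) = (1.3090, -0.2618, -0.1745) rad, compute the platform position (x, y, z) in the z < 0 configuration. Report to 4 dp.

(-0.1474, 0.0043, -0.1160)

arm 1 at φ=0.0°: (R−r)+L cos θ1 = 0.1218;  centre 1 = (0.1218, 0.0000, -0.1932)
centre 2 = (0.2632·cos120.0°, 0.2632·sin120.0°, 0.0518) = (-0.1316, 0.2279, 0.0518)
φ3=240.0°: virtual centre (-0.1335, -0.2312, 0.0347), radius l
subtract pairs → two planes through P
plane₁₂: -0.5067x+0.4559y+0.4899z = 0.0198
det = 0.4670;  x = -0.0394+0.9300z,  y = -0.0004+-0.0409z
into |P−centre ₁|² = l²: 1.8666z² + 0.0866z + -0.0151 = 0;  Δ = 0.1202;  z = -0.1160 or 0.0697 → z<0 root = -0.1160
x = -0.1474, y = 0.0043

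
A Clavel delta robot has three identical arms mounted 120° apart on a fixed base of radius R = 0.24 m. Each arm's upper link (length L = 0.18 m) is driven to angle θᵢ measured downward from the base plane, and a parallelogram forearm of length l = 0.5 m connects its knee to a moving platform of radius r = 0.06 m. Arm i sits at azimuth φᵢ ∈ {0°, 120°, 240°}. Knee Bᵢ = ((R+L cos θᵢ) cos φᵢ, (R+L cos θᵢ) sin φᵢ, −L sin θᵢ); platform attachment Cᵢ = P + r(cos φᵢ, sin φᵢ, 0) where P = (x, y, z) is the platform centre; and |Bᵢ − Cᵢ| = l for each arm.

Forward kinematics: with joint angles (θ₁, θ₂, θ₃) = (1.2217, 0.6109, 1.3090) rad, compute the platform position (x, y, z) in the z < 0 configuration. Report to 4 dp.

φ1=0.0°: virtual centre (0.2416, 0.0000, -0.1691), radius l
arm 2 at φ=120.0°: (R−r)+L cos θ2 = 0.3274;  O2 = (-0.1637, 0.2836, -0.1032)
O3 = (0.2266·cos240.0°, 0.2266·sin240.0°, -0.1739) = (-0.1133, -0.1962, -0.1739)
subtract pairs → two planes through P
plane₁₂: -0.8106x+0.5671y+0.1318z = 0.0309
Cramer: x(z) = -0.0126+0.0643z;  y(z) = 0.0365-0.1404z
quadratic in z: (1.0239)z²+(0.2953)z+(-0.1555)=0, √Δ=0.8508 → z ∈ {-0.5597, 0.2713}; z = -0.5597 (taking z<0)
x = -0.0486, y = 0.1151

(-0.0486, 0.1151, -0.5597)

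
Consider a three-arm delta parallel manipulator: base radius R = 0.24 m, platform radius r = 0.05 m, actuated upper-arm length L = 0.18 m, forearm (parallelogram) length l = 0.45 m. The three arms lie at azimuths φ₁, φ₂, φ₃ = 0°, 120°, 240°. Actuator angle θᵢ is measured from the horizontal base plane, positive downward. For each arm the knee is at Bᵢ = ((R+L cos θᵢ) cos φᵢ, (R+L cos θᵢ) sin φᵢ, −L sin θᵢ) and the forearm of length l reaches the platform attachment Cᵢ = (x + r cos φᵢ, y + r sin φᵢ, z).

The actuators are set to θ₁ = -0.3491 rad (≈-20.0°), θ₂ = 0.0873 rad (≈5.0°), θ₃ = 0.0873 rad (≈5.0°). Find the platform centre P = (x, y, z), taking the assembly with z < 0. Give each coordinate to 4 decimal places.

(0.0315, 0.0000, -0.2469)

arm 1 at φ=0.0°: e+L cos θ1 = 0.3591;  S1 = (0.3591, 0.0000, 0.0616)
φ2=120.0°: virtual centre (-0.1847, 0.3198, -0.0157), radius l
S3 = (0.3693·cos240.0°, 0.3693·sin240.0°, -0.0157) = (-0.1847, -0.3198, -0.0157)
|S₂|²−|S₁|² = 0.0039;  |S₃|²−|S₁|² = 0.0039
linear system: -1.0876x+0.6397y = 0.0039−-0.1545z; -1.0876x+-0.6397y = 0.0039−-0.1545z
Cramer: x(z) = -0.0036-0.1421z;  y(z) = 0.0000+0.0000z
into |P−S₁|² = l²: 1.0202z² + -0.0201z + -0.0672 = 0;  Δ = 0.2745;  z = -0.2469 or 0.2666 → z<0 root = -0.2469
x = 0.0315, y = 0.0000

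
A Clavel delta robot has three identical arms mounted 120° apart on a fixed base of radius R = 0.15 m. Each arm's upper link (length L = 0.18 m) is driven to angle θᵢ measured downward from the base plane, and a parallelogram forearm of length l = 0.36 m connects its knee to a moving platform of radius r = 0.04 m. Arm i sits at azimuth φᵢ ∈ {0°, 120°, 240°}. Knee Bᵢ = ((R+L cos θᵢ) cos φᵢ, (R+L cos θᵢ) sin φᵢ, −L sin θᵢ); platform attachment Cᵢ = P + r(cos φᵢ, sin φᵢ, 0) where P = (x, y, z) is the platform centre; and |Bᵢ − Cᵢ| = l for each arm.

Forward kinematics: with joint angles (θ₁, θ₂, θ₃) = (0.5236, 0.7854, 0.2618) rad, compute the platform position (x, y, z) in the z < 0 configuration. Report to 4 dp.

arm 1 at φ=0.0°: e+L cos θ1 = 0.2659;  S1 = (0.2659, 0.0000, -0.0900)
S2 = (0.2373·cos120.0°, 0.2373·sin120.0°, -0.1273) = (-0.1186, 0.2055, -0.1273)
arm 3 at φ=240.0°: e+L cos θ3 = 0.2839;  S3 = (-0.1419, -0.2458, -0.0466)
eliminate P² terms by subtracting sphere 1 from 2 and 3
plane₁₂: -0.7690x+0.4110y+-0.0746z = -0.0063
Cramer: x(z) = 0.0021-0.0014z;  y(z) = -0.0115+0.1789z
sphere 1 gives Az²+Bz+C=0 with A=1.0320, B=0.1766, C=-0.0518;  B²−4AC=0.2449;  roots -0.3253, 0.1542;  negative root z = -0.3253
x = 0.0025, y = -0.0696

(0.0025, -0.0696, -0.3253)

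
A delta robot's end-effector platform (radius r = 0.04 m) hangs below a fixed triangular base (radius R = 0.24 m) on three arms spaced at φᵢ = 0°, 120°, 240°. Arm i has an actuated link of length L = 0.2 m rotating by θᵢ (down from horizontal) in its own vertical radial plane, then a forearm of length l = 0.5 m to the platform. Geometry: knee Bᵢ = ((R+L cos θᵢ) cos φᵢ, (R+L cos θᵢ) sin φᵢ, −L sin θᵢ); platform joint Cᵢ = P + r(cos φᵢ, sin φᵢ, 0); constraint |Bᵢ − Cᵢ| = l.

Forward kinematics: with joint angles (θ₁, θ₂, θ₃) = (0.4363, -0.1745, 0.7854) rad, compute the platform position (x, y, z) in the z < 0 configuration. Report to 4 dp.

φ1=0.0°: virtual centre (0.3813, 0.0000, -0.0845), radius l
centre 2 = (0.3970·cos120.0°, 0.3970·sin120.0°, 0.0347) = (-0.1985, 0.3438, 0.0347)
φ3=240.0°: virtual centre (-0.1707, -0.2957, -0.1414), radius l
eliminate P² terms by subtracting sphere 1 from 2 and 3
linear system: -1.1595x+0.6876y = 0.0063−0.2385z; -1.1039x+-0.5914y = -0.0159−-0.1138z
Cramer: x(z) = 0.0050+0.0435z;  y(z) = 0.0176-0.2736z
sphere 1 gives Az²+Bz+C=0 with A=1.0767, B=0.1267, C=-0.1010;  B²−4AC=0.4510;  roots -0.3707, 0.2530;  negative root z = -0.3707
x = -0.0111, y = 0.1190

(-0.0111, 0.1190, -0.3707)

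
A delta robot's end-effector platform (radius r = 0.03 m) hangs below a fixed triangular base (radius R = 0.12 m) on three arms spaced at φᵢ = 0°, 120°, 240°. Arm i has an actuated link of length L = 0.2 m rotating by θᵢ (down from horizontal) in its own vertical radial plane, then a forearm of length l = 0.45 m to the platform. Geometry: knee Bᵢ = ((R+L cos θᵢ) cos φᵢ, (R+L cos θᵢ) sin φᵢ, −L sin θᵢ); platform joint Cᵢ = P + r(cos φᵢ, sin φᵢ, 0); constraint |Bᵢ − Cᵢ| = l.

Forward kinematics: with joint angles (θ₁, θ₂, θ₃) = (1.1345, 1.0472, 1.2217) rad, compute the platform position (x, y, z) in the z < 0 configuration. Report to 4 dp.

S1 = (0.1745·cos0.0°, 0.1745·sin0.0°, -0.1813) = (0.1745, 0.0000, -0.1813)
φ2=120.0°: virtual centre (-0.0950, 0.1645, -0.1732), radius l
S3 = (0.1584·cos240.0°, 0.1584·sin240.0°, -0.1879) = (-0.0792, -0.1372, -0.1879)
eliminate P² terms by subtracting sphere 1 from 2 and 3
[-0.5390 0.3291 0.0161]·P = 0.0028;  [-0.5074 -0.2744 -0.0133]·P = -0.0029
det = 0.3149;  x = 0.0006+0.0001z,  y = 0.0095+-0.0488z
sphere 1 gives Az²+Bz+C=0 with A=1.0024, B=0.3616, C=-0.1393;  B²−4AC=0.6893;  roots -0.5945, 0.2338;  negative root z = -0.5945
x = 0.0005, y = 0.0385

(0.0005, 0.0385, -0.5945)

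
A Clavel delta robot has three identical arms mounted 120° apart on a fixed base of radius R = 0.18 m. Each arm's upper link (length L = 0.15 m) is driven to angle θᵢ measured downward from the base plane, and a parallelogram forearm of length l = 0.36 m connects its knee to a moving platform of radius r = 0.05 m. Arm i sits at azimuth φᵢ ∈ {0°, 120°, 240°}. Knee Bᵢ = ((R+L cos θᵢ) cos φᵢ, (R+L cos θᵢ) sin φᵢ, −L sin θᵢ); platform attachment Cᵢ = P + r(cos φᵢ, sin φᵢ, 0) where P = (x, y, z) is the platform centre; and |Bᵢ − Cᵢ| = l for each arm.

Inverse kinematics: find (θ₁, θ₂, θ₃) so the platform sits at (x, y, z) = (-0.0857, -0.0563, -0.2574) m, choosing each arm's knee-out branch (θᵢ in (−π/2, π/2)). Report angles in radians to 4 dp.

θ₁ = 0.7854, θ₂ = 0.3492, θ₃ = -0.3493

rotate P by −φ1: (-0.0857, -0.0563, -0.2574)
  e−x'=0.2157;  (l²−L²−(e−x')²−y'²−z²)/2L = -0.0295
  √(A²+B²)=0.3358;  θ1 = -0.8733+1.6588 ≈ 0.7854
arm 2 (φ=120.0°): x'=-0.0059, y'=0.1024
  A=0.1359, B=-0.2574, C=(l²−L²−A²−y'²−z²)/(2L)=0.0397
  θ2 = atan2(B,A) + arccos(C/0.2911) = 0.3492
arm 3 (φ=240.0°): x'=0.0916, y'=-0.0461
  A=0.0384, B=-0.2574, C=(l²−L²−A²−y'²−z²)/(2L)=0.1242
  θ3 = atan2(B,A) + arccos(C/0.2602) = -0.3493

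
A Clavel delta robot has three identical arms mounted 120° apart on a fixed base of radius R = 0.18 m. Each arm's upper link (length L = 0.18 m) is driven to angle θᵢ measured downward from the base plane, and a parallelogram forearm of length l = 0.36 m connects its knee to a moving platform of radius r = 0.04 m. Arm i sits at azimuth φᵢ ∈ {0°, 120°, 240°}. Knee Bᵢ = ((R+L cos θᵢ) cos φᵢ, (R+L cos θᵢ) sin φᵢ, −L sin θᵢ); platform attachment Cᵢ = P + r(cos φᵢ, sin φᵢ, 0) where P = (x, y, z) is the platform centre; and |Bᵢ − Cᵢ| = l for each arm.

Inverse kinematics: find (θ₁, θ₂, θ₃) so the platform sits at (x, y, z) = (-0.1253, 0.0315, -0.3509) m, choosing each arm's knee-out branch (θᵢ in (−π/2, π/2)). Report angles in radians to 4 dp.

θ₁ = 1.3091, θ₂ = 0.4363, θ₃ = 0.6979

φ1=0.0° → target in arm frame (-0.1253, 0.0315)
  A cos θ + B sin θ = C:  0.2653·cos θ + -0.3509·sin θ = -0.2703
  √(A²+B²)=0.4399;  θ1 = -0.9234+2.2325 ≈ 1.3091
arm 2 (φ=120.0°): x'=0.0899, y'=0.0928
  A cos θ + B sin θ = C:  0.0501·cos θ + -0.3509·sin θ = -0.1029
  θ2 = atan2(B,A) + arccos(C/0.3545) = 0.4363
φ3=240.0° → target in arm frame (0.0354, -0.1243)
  e−x'=0.1046;  (l²−L²−(e−x')²−y'²−z²)/2L = -0.1453
  √(A²+B²)=0.3662;  θ3 = -1.2810+1.9789 ≈ 0.6979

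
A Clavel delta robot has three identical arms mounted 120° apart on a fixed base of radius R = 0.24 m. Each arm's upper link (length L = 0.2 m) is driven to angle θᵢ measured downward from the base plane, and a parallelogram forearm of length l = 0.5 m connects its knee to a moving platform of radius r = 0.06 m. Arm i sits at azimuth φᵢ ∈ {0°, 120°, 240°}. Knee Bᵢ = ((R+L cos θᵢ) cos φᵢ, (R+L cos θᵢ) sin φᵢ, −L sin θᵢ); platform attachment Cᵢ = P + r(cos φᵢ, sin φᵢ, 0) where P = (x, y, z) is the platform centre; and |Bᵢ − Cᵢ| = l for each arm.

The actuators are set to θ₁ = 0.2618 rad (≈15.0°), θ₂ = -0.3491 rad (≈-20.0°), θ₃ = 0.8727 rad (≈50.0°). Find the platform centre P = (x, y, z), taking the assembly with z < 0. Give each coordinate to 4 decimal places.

(0.0127, 0.1556, -0.3614)

O1 = (0.3732·cos0.0°, 0.3732·sin0.0°, -0.0518) = (0.3732, 0.0000, -0.0518)
arm 2 at φ=120.0°: (R−r)+L cos θ2 = 0.3679;  O2 = (-0.1840, 0.3186, 0.0684)
φ3=240.0°: virtual centre (-0.1543, -0.2672, -0.1532), radius l
subtract pairs → two planes through P
linear system: -1.1143x+0.6373y = -0.0019−0.2403z; -1.0549x+-0.5344y = -0.0233−-0.2029z
det = 1.2678;  x = 0.0125+-0.0007z,  y = 0.0189+-0.3783z
quadratic in z: (1.1431)z²+(0.0897)z+(-0.1169)=0, √Δ=0.7365 → z ∈ {-0.3614, 0.2829}; z = -0.3614 (taking z<0)
x = 0.0127, y = 0.1556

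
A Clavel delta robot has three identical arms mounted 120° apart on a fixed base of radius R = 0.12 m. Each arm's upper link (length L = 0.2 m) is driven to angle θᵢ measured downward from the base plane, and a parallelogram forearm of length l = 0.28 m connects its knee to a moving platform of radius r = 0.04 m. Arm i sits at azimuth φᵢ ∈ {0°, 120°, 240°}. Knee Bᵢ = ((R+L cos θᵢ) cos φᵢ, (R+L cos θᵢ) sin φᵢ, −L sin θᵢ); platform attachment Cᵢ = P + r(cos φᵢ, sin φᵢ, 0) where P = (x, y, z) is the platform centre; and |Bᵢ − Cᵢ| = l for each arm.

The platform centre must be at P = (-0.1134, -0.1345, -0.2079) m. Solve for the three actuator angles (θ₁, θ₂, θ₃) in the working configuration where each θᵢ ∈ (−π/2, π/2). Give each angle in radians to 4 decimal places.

arm 1 (φ=0.0°): x'=-0.1134, y'=-0.1345
  e−x'=0.1934;  (l²−L²−(e−x')²−y'²−z²)/2L = -0.1508
  θ1 = atan2(B,A) + arccos(C/0.2839) = 1.3091
rotate P by −φ2: (-0.0598, 0.1655, -0.2079)
  A=0.1398, B=-0.2079, C=(l²−L²−A²−y'²−z²)/(2L)=-0.1293
  γ=atan2(-0.2079,0.1398)=-0.9789;  ψ=arccos(-0.5163)=2.1133;  θ2=γ+ψ≈1.1344
φ3=240.0° → target in arm frame (0.1732, -0.0310)
  e−x'=-0.0932;  (l²−L²−(e−x')²−y'²−z²)/2L = -0.0362
  γ=atan2(-0.2079,-0.0932)=-1.9922;  ψ=arccos(-0.1587)=1.7302;  θ3=γ+ψ≈-0.2620

θ₁ = 1.3091, θ₂ = 1.1344, θ₃ = -0.2620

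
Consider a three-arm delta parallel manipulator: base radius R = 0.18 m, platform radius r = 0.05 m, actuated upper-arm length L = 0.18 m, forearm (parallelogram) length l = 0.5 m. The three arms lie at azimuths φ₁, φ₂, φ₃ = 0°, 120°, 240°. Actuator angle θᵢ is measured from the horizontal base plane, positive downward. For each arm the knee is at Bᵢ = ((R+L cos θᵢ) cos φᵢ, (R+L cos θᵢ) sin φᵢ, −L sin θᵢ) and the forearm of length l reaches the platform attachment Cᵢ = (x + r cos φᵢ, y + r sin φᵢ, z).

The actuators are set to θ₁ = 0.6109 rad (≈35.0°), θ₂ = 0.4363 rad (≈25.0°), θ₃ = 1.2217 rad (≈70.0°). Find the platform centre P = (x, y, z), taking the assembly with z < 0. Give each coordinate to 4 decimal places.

(0.0538, 0.1540, -0.5231)

φ1=0.0°: virtual centre (0.2774, 0.0000, -0.1032), radius l
arm 2 at φ=120.0°: (R−r)+L cos θ2 = 0.2931;  S2 = (-0.1466, 0.2539, -0.0761)
S3 = (0.1916·cos240.0°, 0.1916·sin240.0°, -0.1691) = (-0.0958, -0.1659, -0.1691)
|S₂|²−|S₁|² = 0.0041;  |S₃|²−|S₁|² = -0.0223
linear system: -0.8480x+0.5077y = 0.0041−0.0544z; -0.7465x+-0.3318y = -0.0223−-0.1318z
Cramer: x(z) = 0.0151-0.0740z;  y(z) = 0.0333-0.2307z
sphere 1 gives Az²+Bz+C=0 with A=1.0587, B=0.2300, C=-0.1694;  B²−4AC=0.7703;  roots -0.5231, 0.3059;  negative root z = -0.5231
x = 0.0538, y = 0.1540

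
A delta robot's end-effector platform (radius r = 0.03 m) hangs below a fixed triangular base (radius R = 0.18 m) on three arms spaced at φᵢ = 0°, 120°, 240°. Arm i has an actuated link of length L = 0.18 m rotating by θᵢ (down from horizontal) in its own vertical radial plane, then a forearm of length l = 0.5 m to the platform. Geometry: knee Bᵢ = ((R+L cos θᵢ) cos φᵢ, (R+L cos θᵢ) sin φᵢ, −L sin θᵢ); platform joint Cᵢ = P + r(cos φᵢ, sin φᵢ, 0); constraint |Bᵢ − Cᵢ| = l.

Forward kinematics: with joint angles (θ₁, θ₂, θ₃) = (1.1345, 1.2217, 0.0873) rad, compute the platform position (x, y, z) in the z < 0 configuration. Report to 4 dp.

(-0.0896, -0.1905, -0.5009)

centre 1 = (0.2261·cos0.0°, 0.2261·sin0.0°, -0.1631) = (0.2261, 0.0000, -0.1631)
arm 2 at φ=120.0°: e+L cos θ2 = 0.2116;  centre 2 = (-0.1058, 0.1832, -0.1691)
centre 3 = (0.3293·cos240.0°, 0.3293·sin240.0°, -0.0157) = (-0.1647, -0.2852, -0.0157)
subtract pairs → two planes through P
[-0.6637 0.3664 -0.0120]·P = -0.0043;  [-0.7814 -0.5704 0.2949]·P = 0.0310
Cramer: x(z) = -0.0133+0.1522z;  y(z) = -0.0360+0.3085z
into |P−centre ₁|² = l²: 1.1183z² + 0.2312z + -0.1648 = 0;  Δ = 0.7905;  z = -0.5009 or 0.2942 → z<0 root = -0.5009
x = -0.0896, y = -0.1905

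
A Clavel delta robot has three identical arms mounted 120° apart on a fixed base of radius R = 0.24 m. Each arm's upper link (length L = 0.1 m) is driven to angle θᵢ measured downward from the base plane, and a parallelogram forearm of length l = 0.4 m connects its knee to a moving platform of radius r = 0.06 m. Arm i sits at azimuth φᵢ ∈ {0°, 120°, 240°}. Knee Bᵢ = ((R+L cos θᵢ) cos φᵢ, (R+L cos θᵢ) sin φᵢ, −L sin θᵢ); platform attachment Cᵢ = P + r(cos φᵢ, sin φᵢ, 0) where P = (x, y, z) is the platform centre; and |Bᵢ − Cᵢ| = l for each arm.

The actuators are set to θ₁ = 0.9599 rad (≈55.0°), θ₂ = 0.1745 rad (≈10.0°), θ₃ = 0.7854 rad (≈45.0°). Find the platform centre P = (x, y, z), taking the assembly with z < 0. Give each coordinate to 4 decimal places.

φ1=0.0°: virtual centre (0.2374, 0.0000, -0.0819), radius l
arm 2 at φ=120.0°: e+L cos θ2 = 0.2785;  S2 = (-0.1392, 0.2412, -0.0174)
S3 = (0.2507·cos240.0°, 0.2507·sin240.0°, -0.0707) = (-0.1254, -0.2171, -0.0707)
|S₂|²−|S₁|² = 0.0148;  |S₃|²−|S₁|² = 0.0048
plane₁₂: -0.7532x+0.4823y+0.1291z = 0.0148
det = 0.6770;  x = -0.0129+0.0988z,  y = 0.0105+-0.1134z
into |P−S₁|² = l²: 1.0226z² + 0.1120z + -0.0905 = 0;  Δ = 0.3829;  z = -0.3573 or 0.2478 → z<0 root = -0.3573
x = -0.0482, y = 0.0510

(-0.0482, 0.0510, -0.3573)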